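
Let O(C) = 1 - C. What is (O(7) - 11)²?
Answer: 289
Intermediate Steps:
(O(7) - 11)² = ((1 - 1*7) - 11)² = ((1 - 7) - 11)² = (-6 - 11)² = (-17)² = 289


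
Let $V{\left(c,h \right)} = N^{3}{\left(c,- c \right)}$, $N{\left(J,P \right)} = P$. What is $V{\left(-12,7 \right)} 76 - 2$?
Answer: $131326$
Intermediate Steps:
$V{\left(c,h \right)} = - c^{3}$ ($V{\left(c,h \right)} = \left(- c\right)^{3} = - c^{3}$)
$V{\left(-12,7 \right)} 76 - 2 = - \left(-12\right)^{3} \cdot 76 - 2 = \left(-1\right) \left(-1728\right) 76 - 2 = 1728 \cdot 76 - 2 = 131328 - 2 = 131326$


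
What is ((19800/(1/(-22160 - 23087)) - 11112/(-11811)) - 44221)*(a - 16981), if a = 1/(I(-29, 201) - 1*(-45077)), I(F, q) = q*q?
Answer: 5119876015435965560441/336526886 ≈ 1.5214e+13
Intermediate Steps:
I(F, q) = q²
a = 1/85478 (a = 1/(201² - 1*(-45077)) = 1/(40401 + 45077) = 1/85478 ≈ 1.1699e-5)
((19800/(1/(-22160 - 23087)) - 11112/(-11811)) - 44221)*(a - 16981) = ((19800/(1/(-22160 - 23087)) - 11112/(-11811)) - 44221)*(1/85478 - 16981) = ((19800/(1/(-45247)) - 11112*(-1/11811)) - 44221)*(-1451501917/85478) = ((19800/(-1/45247) + 3704/3937) - 44221)*(-1451501917/85478) = ((19800*(-45247) + 3704/3937) - 44221)*(-1451501917/85478) = ((-895890600 + 3704/3937) - 44221)*(-1451501917/85478) = (-3527121288496/3937 - 44221)*(-1451501917/85478) = -3527295386573/3937*(-1451501917/85478) = 5119876015435965560441/336526886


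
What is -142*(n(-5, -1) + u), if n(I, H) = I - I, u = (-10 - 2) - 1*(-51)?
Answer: -5538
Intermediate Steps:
u = 39 (u = -12 + 51 = 39)
n(I, H) = 0
-142*(n(-5, -1) + u) = -142*(0 + 39) = -142*39 = -5538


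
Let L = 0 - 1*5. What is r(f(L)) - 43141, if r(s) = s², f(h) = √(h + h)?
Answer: -43151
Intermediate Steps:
L = -5 (L = 0 - 5 = -5)
f(h) = √2*√h (f(h) = √(2*h) = √2*√h)
r(f(L)) - 43141 = (√2*√(-5))² - 43141 = (√2*(I*√5))² - 43141 = (I*√10)² - 43141 = -10 - 43141 = -43151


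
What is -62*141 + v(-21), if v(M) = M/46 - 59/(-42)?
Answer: -4221928/483 ≈ -8741.0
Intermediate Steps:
v(M) = 59/42 + M/46 (v(M) = M*(1/46) - 59*(-1/42) = M/46 + 59/42 = 59/42 + M/46)
-62*141 + v(-21) = -62*141 + (59/42 + (1/46)*(-21)) = -8742 + (59/42 - 21/46) = -8742 + 458/483 = -4221928/483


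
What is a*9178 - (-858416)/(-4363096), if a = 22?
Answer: 110122254190/545387 ≈ 2.0192e+5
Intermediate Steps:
a*9178 - (-858416)/(-4363096) = 22*9178 - (-858416)/(-4363096) = 201916 - (-858416)*(-1)/4363096 = 201916 - 1*107302/545387 = 201916 - 107302/545387 = 110122254190/545387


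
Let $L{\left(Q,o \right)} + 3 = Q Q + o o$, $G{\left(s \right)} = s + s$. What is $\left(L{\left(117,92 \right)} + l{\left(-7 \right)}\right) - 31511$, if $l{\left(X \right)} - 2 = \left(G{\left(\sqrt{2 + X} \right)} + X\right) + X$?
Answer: $-9373 + 2 i \sqrt{5} \approx -9373.0 + 4.4721 i$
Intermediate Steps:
$G{\left(s \right)} = 2 s$
$L{\left(Q,o \right)} = -3 + Q^{2} + o^{2}$ ($L{\left(Q,o \right)} = -3 + \left(Q Q + o o\right) = -3 + \left(Q^{2} + o^{2}\right) = -3 + Q^{2} + o^{2}$)
$l{\left(X \right)} = 2 + 2 X + 2 \sqrt{2 + X}$ ($l{\left(X \right)} = 2 + \left(\left(2 \sqrt{2 + X} + X\right) + X\right) = 2 + \left(\left(X + 2 \sqrt{2 + X}\right) + X\right) = 2 + \left(2 X + 2 \sqrt{2 + X}\right) = 2 + 2 X + 2 \sqrt{2 + X}$)
$\left(L{\left(117,92 \right)} + l{\left(-7 \right)}\right) - 31511 = \left(\left(-3 + 117^{2} + 92^{2}\right) + \left(2 + 2 \left(-7\right) + 2 \sqrt{2 - 7}\right)\right) - 31511 = \left(\left(-3 + 13689 + 8464\right) + \left(2 - 14 + 2 \sqrt{-5}\right)\right) - 31511 = \left(22150 + \left(2 - 14 + 2 i \sqrt{5}\right)\right) - 31511 = \left(22150 - \left(12 - 2 i \sqrt{5}\right)\right) - 31511 = \left(22138 + 2 i \sqrt{5}\right) - 31511 = -9373 + 2 i \sqrt{5}$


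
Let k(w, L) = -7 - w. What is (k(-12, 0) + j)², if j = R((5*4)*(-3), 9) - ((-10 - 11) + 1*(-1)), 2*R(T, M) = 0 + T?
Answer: 9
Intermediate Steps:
R(T, M) = T/2 (R(T, M) = (0 + T)/2 = T/2)
j = -8 (j = ((5*4)*(-3))/2 - ((-10 - 11) + 1*(-1)) = (20*(-3))/2 - (-21 - 1) = (½)*(-60) - 1*(-22) = -30 + 22 = -8)
(k(-12, 0) + j)² = ((-7 - 1*(-12)) - 8)² = ((-7 + 12) - 8)² = (5 - 8)² = (-3)² = 9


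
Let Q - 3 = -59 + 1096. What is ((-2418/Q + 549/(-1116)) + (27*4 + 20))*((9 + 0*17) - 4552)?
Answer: -705196261/1240 ≈ -5.6871e+5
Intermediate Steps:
Q = 1040 (Q = 3 + (-59 + 1096) = 3 + 1037 = 1040)
((-2418/Q + 549/(-1116)) + (27*4 + 20))*((9 + 0*17) - 4552) = ((-2418/1040 + 549/(-1116)) + (27*4 + 20))*((9 + 0*17) - 4552) = ((-2418*1/1040 + 549*(-1/1116)) + (108 + 20))*((9 + 0) - 4552) = ((-93/40 - 61/124) + 128)*(9 - 4552) = (-3493/1240 + 128)*(-4543) = (155227/1240)*(-4543) = -705196261/1240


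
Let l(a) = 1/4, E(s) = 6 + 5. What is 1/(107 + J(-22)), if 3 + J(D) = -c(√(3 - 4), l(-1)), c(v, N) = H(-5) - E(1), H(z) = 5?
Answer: 1/110 ≈ 0.0090909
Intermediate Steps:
E(s) = 11
l(a) = ¼ (l(a) = 1*(¼) = ¼)
c(v, N) = -6 (c(v, N) = 5 - 1*11 = 5 - 11 = -6)
J(D) = 3 (J(D) = -3 - 1*(-6) = -3 + 6 = 3)
1/(107 + J(-22)) = 1/(107 + 3) = 1/110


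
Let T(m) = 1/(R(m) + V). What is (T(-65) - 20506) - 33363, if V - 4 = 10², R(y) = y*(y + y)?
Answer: -460795425/8554 ≈ -53869.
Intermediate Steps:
R(y) = 2*y² (R(y) = y*(2*y) = 2*y²)
V = 104 (V = 4 + 10² = 4 + 100 = 104)
T(m) = 1/(104 + 2*m²) (T(m) = 1/(2*m² + 104) = 1/(104 + 2*m²))
(T(-65) - 20506) - 33363 = (1/(2*(52 + (-65)²)) - 20506) - 33363 = (1/(2*(52 + 4225)) - 20506) - 33363 = ((½)/4277 - 20506) - 33363 = ((½)*(1/4277) - 20506) - 33363 = (1/8554 - 20506) - 33363 = -175408323/8554 - 33363 = -460795425/8554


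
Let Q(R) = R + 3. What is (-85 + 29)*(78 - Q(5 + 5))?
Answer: -3640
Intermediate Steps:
Q(R) = 3 + R
(-85 + 29)*(78 - Q(5 + 5)) = (-85 + 29)*(78 - (3 + (5 + 5))) = -56*(78 - (3 + 10)) = -56*(78 - 1*13) = -56*(78 - 13) = -56*65 = -3640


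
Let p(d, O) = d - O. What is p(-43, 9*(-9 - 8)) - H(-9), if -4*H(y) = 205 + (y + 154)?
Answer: 395/2 ≈ 197.50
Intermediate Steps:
H(y) = -359/4 - y/4 (H(y) = -(205 + (y + 154))/4 = -(205 + (154 + y))/4 = -(359 + y)/4 = -359/4 - y/4)
p(-43, 9*(-9 - 8)) - H(-9) = (-43 - 9*(-9 - 8)) - (-359/4 - ¼*(-9)) = (-43 - 9*(-17)) - (-359/4 + 9/4) = (-43 - 1*(-153)) - 1*(-175/2) = (-43 + 153) + 175/2 = 110 + 175/2 = 395/2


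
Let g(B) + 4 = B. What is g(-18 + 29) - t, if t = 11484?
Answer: -11477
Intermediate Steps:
g(B) = -4 + B
g(-18 + 29) - t = (-4 + (-18 + 29)) - 1*11484 = (-4 + 11) - 11484 = 7 - 11484 = -11477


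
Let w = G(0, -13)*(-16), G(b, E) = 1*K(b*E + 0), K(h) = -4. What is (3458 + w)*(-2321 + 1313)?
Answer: -3550176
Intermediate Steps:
G(b, E) = -4 (G(b, E) = 1*(-4) = -4)
w = 64 (w = -4*(-16) = 64)
(3458 + w)*(-2321 + 1313) = (3458 + 64)*(-2321 + 1313) = 3522*(-1008) = -3550176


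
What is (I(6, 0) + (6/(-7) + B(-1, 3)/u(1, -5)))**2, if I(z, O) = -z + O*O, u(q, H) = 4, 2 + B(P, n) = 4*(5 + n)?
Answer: 81/196 ≈ 0.41327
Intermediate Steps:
B(P, n) = 18 + 4*n (B(P, n) = -2 + 4*(5 + n) = -2 + (20 + 4*n) = 18 + 4*n)
I(z, O) = O**2 - z (I(z, O) = -z + O**2 = O**2 - z)
(I(6, 0) + (6/(-7) + B(-1, 3)/u(1, -5)))**2 = ((0**2 - 1*6) + (6/(-7) + (18 + 4*3)/4))**2 = ((0 - 6) + (6*(-1/7) + (18 + 12)*(1/4)))**2 = (-6 + (-6/7 + 30*(1/4)))**2 = (-6 + (-6/7 + 15/2))**2 = (-6 + 93/14)**2 = (9/14)**2 = 81/196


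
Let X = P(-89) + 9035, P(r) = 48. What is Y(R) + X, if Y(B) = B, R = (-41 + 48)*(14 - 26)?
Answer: 8999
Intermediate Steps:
R = -84 (R = 7*(-12) = -84)
X = 9083 (X = 48 + 9035 = 9083)
Y(R) + X = -84 + 9083 = 8999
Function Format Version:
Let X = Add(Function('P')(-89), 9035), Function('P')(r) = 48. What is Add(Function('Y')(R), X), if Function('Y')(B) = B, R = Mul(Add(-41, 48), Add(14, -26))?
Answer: 8999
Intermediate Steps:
R = -84 (R = Mul(7, -12) = -84)
X = 9083 (X = Add(48, 9035) = 9083)
Add(Function('Y')(R), X) = Add(-84, 9083) = 8999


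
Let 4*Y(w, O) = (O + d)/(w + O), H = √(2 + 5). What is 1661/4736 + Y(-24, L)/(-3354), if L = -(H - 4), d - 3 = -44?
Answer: 1094266385/3121312896 + 17*√7/5272488 ≈ 0.35059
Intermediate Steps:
H = √7 ≈ 2.6458
d = -41 (d = 3 - 44 = -41)
L = 4 - √7 (L = -(√7 - 4) = -(-4 + √7) = 4 - √7 ≈ 1.3542)
Y(w, O) = (-41 + O)/(4*(O + w)) (Y(w, O) = ((O - 41)/(w + O))/4 = ((-41 + O)/(O + w))/4 = (-41 + O)/(4*(O + w)))
1661/4736 + Y(-24, L)/(-3354) = 1661/4736 + ((-41 + (4 - √7))/(4*((4 - √7) - 24)))/(-3354) = 1661*(1/4736) + ((-37 - √7)/(4*(-20 - √7)))*(-1/3354) = 1661/4736 - (-37 - √7)/(13416*(-20 - √7))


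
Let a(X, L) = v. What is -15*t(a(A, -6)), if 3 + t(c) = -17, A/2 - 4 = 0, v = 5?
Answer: 300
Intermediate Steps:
A = 8 (A = 8 + 2*0 = 8 + 0 = 8)
a(X, L) = 5
t(c) = -20 (t(c) = -3 - 17 = -20)
-15*t(a(A, -6)) = -15*(-20) = 300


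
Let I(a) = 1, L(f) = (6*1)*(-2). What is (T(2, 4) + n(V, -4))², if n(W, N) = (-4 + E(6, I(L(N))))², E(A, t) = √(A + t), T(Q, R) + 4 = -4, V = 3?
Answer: 673 - 240*√7 ≈ 38.020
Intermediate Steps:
T(Q, R) = -8 (T(Q, R) = -4 - 4 = -8)
L(f) = -12 (L(f) = 6*(-2) = -12)
n(W, N) = (-4 + √7)² (n(W, N) = (-4 + √(6 + 1))² = (-4 + √7)²)
(T(2, 4) + n(V, -4))² = (-8 + (4 - √7)²)²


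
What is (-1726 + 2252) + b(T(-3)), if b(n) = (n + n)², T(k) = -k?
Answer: 562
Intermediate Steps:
b(n) = 4*n² (b(n) = (2*n)² = 4*n²)
(-1726 + 2252) + b(T(-3)) = (-1726 + 2252) + 4*(-1*(-3))² = 526 + 4*3² = 526 + 4*9 = 526 + 36 = 562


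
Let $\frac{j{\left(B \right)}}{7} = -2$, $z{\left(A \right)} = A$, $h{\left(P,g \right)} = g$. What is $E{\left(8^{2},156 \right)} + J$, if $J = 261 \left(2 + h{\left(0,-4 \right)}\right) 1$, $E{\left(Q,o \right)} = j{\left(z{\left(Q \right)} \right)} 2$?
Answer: $-550$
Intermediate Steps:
$j{\left(B \right)} = -14$ ($j{\left(B \right)} = 7 \left(-2\right) = -14$)
$E{\left(Q,o \right)} = -28$ ($E{\left(Q,o \right)} = \left(-14\right) 2 = -28$)
$J = -522$ ($J = 261 \left(2 - 4\right) 1 = 261 \left(\left(-2\right) 1\right) = 261 \left(-2\right) = -522$)
$E{\left(8^{2},156 \right)} + J = -28 - 522 = -550$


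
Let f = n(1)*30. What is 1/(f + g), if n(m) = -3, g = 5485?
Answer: 1/5395 ≈ 0.00018536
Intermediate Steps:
f = -90 (f = -3*30 = -90)
1/(f + g) = 1/(-90 + 5485) = 1/5395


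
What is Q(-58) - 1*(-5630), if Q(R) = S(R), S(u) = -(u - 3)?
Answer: 5691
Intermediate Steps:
S(u) = 3 - u (S(u) = -(-3 + u) = 3 - u)
Q(R) = 3 - R
Q(-58) - 1*(-5630) = (3 - 1*(-58)) - 1*(-5630) = (3 + 58) + 5630 = 61 + 5630 = 5691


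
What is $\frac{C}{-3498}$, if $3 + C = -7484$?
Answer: $\frac{7487}{3498} \approx 2.1404$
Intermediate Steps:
$C = -7487$ ($C = -3 - 7484 = -7487$)
$\frac{C}{-3498} = - \frac{7487}{-3498} = \left(-7487\right) \left(- \frac{1}{3498}\right) = \frac{7487}{3498}$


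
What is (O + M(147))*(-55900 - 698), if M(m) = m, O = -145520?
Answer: 8227821054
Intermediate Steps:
(O + M(147))*(-55900 - 698) = (-145520 + 147)*(-55900 - 698) = -145373*(-56598) = 8227821054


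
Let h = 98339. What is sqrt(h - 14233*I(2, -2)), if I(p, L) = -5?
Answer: 4*sqrt(10594) ≈ 411.71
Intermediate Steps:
sqrt(h - 14233*I(2, -2)) = sqrt(98339 - 14233*(-5)) = sqrt(98339 + 71165) = sqrt(169504) = 4*sqrt(10594)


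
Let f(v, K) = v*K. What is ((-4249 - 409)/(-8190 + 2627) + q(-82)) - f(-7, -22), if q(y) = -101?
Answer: -1413907/5563 ≈ -254.16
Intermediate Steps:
f(v, K) = K*v
((-4249 - 409)/(-8190 + 2627) + q(-82)) - f(-7, -22) = ((-4249 - 409)/(-8190 + 2627) - 101) - (-22)*(-7) = (-4658/(-5563) - 101) - 1*154 = (-4658*(-1/5563) - 101) - 154 = (4658/5563 - 101) - 154 = -557205/5563 - 154 = -1413907/5563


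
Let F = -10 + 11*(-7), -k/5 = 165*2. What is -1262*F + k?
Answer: 108144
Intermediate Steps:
k = -1650 (k = -825*2 = -5*330 = -1650)
F = -87 (F = -10 - 77 = -87)
-1262*F + k = -1262*(-87) - 1650 = 109794 - 1650 = 108144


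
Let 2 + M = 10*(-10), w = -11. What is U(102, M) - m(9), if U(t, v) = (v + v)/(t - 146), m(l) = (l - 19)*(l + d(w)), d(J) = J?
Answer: -169/11 ≈ -15.364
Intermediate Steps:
m(l) = (-19 + l)*(-11 + l) (m(l) = (l - 19)*(l - 11) = (-19 + l)*(-11 + l))
M = -102 (M = -2 + 10*(-10) = -2 - 100 = -102)
U(t, v) = 2*v/(-146 + t) (U(t, v) = (2*v)/(-146 + t) = 2*v/(-146 + t))
U(102, M) - m(9) = 2*(-102)/(-146 + 102) - (209 + 9² - 30*9) = 2*(-102)/(-44) - (209 + 81 - 270) = 2*(-102)*(-1/44) - 1*20 = 51/11 - 20 = -169/11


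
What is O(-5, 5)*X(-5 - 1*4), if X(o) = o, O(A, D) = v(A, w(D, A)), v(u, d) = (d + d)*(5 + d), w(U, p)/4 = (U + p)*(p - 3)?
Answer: 0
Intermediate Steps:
w(U, p) = 4*(-3 + p)*(U + p) (w(U, p) = 4*((U + p)*(p - 3)) = 4*((U + p)*(-3 + p)) = 4*((-3 + p)*(U + p)) = 4*(-3 + p)*(U + p))
v(u, d) = 2*d*(5 + d) (v(u, d) = (2*d)*(5 + d) = 2*d*(5 + d))
O(A, D) = 2*(-12*A - 12*D + 4*A² + 4*A*D)*(5 - 12*A - 12*D + 4*A² + 4*A*D) (O(A, D) = 2*(-12*D - 12*A + 4*A² + 4*D*A)*(5 + (-12*D - 12*A + 4*A² + 4*D*A)) = 2*(-12*D - 12*A + 4*A² + 4*A*D)*(5 + (-12*D - 12*A + 4*A² + 4*A*D)) = 2*(-12*A - 12*D + 4*A² + 4*A*D)*(5 + (-12*A - 12*D + 4*A² + 4*A*D)) = 2*(-12*A - 12*D + 4*A² + 4*A*D)*(5 - 12*A - 12*D + 4*A² + 4*A*D))
O(-5, 5)*X(-5 - 1*4) = (8*((-5)² - 3*(-5) - 3*5 - 5*5)*(5 - 12*(-5) - 12*5 + 4*(-5)² + 4*(-5)*5))*(-5 - 1*4) = (8*(25 + 15 - 15 - 25)*(5 + 60 - 60 + 4*25 - 100))*(-5 - 4) = (8*0*(5 + 60 - 60 + 100 - 100))*(-9) = (8*0*5)*(-9) = 0*(-9) = 0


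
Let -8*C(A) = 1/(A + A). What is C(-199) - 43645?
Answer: -138965679/3184 ≈ -43645.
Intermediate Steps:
C(A) = -1/(16*A) (C(A) = -1/(8*(A + A)) = -1/(2*A)/8 = -1/(16*A))
C(-199) - 43645 = -1/16/(-199) - 43645 = -1/16*(-1/199) - 43645 = 1/3184 - 43645 = -138965679/3184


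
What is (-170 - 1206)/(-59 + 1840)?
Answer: -1376/1781 ≈ -0.77260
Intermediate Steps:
(-170 - 1206)/(-59 + 1840) = -1376/1781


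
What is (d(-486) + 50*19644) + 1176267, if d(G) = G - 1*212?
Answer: 2157769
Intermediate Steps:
d(G) = -212 + G (d(G) = G - 212 = -212 + G)
(d(-486) + 50*19644) + 1176267 = ((-212 - 486) + 50*19644) + 1176267 = (-698 + 982200) + 1176267 = 981502 + 1176267 = 2157769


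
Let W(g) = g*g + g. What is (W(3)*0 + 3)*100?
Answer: 300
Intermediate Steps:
W(g) = g + g**2 (W(g) = g**2 + g = g + g**2)
(W(3)*0 + 3)*100 = ((3*(1 + 3))*0 + 3)*100 = ((3*4)*0 + 3)*100 = (12*0 + 3)*100 = (0 + 3)*100 = 3*100 = 300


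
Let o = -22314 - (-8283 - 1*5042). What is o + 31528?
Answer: 22539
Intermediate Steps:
o = -8989 (o = -22314 - (-8283 - 5042) = -22314 - 1*(-13325) = -22314 + 13325 = -8989)
o + 31528 = -8989 + 31528 = 22539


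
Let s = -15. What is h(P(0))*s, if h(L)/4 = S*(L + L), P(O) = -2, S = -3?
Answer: -720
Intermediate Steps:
h(L) = -24*L (h(L) = 4*(-3*(L + L)) = 4*(-6*L) = -24*L)
h(P(0))*s = -24*(-2)*(-15) = 48*(-15) = -720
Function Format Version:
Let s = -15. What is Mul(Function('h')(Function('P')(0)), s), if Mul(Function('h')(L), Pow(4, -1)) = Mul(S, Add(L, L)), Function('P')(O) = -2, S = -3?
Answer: -720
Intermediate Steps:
Function('h')(L) = Mul(-24, L) (Function('h')(L) = Mul(4, Mul(-3, Add(L, L))) = Mul(4, Mul(-3, Mul(2, L))) = Mul(4, Mul(-6, L)) = Mul(-24, L))
Mul(Function('h')(Function('P')(0)), s) = Mul(Mul(-24, -2), -15) = Mul(48, -15) = -720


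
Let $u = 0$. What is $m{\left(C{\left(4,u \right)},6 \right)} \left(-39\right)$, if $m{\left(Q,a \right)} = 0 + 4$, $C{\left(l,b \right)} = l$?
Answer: $-156$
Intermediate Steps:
$m{\left(Q,a \right)} = 4$
$m{\left(C{\left(4,u \right)},6 \right)} \left(-39\right) = 4 \left(-39\right) = -156$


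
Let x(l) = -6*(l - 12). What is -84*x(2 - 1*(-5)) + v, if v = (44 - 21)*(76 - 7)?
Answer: -933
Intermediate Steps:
v = 1587 (v = 23*69 = 1587)
x(l) = 72 - 6*l (x(l) = -6*(-12 + l) = 72 - 6*l)
-84*x(2 - 1*(-5)) + v = -84*(72 - 6*(2 - 1*(-5))) + 1587 = -84*(72 - 6*(2 + 5)) + 1587 = -84*(72 - 6*7) + 1587 = -84*(72 - 42) + 1587 = -84*30 + 1587 = -2520 + 1587 = -933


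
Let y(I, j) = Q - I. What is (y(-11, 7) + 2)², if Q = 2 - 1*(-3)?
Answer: 324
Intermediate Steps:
Q = 5 (Q = 2 + 3 = 5)
y(I, j) = 5 - I
(y(-11, 7) + 2)² = ((5 - 1*(-11)) + 2)² = ((5 + 11) + 2)² = (16 + 2)² = 18² = 324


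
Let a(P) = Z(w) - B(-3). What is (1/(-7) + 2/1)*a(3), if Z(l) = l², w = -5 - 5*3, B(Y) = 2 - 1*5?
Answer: 5239/7 ≈ 748.43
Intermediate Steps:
B(Y) = -3 (B(Y) = 2 - 5 = -3)
w = -20 (w = -5 - 15 = -20)
a(P) = 403 (a(P) = (-20)² - 1*(-3) = 400 + 3 = 403)
(1/(-7) + 2/1)*a(3) = (1/(-7) + 2/1)*403 = (1*(-⅐) + 2*1)*403 = (-⅐ + 2)*403 = (13/7)*403 = 5239/7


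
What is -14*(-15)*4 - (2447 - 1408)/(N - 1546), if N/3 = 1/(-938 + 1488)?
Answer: 714820930/850297 ≈ 840.67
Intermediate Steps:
N = 3/550 (N = 3/(-938 + 1488) = 3/550 ≈ 0.0054545)
-14*(-15)*4 - (2447 - 1408)/(N - 1546) = -14*(-15)*4 - (2447 - 1408)/(3/550 - 1546) = 210*4 - 1039/(-850297/550) = 840 - 1039*(-550)/850297 = 840 - 1*(-571450/850297) = 840 + 571450/850297 = 714820930/850297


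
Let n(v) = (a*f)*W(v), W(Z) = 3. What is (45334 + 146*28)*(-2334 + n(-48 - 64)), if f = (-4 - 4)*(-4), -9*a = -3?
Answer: -113769444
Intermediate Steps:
a = ⅓ (a = -⅑*(-3) = ⅓ ≈ 0.33333)
f = 32 (f = -8*(-4) = 32)
n(v) = 32 (n(v) = ((⅓)*32)*3 = (32/3)*3 = 32)
(45334 + 146*28)*(-2334 + n(-48 - 64)) = (45334 + 146*28)*(-2334 + 32) = (45334 + 4088)*(-2302) = 49422*(-2302) = -113769444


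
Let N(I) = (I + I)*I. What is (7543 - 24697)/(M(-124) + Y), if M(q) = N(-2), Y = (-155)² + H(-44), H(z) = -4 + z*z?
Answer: -1906/2885 ≈ -0.66066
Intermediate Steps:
H(z) = -4 + z²
N(I) = 2*I² (N(I) = (2*I)*I = 2*I²)
Y = 25957 (Y = (-155)² + (-4 + (-44)²) = 24025 + (-4 + 1936) = 24025 + 1932 = 25957)
M(q) = 8 (M(q) = 2*(-2)² = 2*4 = 8)
(7543 - 24697)/(M(-124) + Y) = (7543 - 24697)/(8 + 25957) = -17154/25965 = -17154*1/25965 = -1906/2885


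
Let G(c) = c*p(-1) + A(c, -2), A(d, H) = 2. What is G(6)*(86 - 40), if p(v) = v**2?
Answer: 368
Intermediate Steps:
G(c) = 2 + c (G(c) = c*(-1)**2 + 2 = c*1 + 2 = c + 2 = 2 + c)
G(6)*(86 - 40) = (2 + 6)*(86 - 40) = 8*46 = 368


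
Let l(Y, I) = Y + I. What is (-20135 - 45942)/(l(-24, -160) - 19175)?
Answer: 66077/19359 ≈ 3.4132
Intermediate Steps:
l(Y, I) = I + Y
(-20135 - 45942)/(l(-24, -160) - 19175) = (-20135 - 45942)/((-160 - 24) - 19175) = -66077/(-184 - 19175) = -66077/(-19359) = -66077*(-1/19359) = 66077/19359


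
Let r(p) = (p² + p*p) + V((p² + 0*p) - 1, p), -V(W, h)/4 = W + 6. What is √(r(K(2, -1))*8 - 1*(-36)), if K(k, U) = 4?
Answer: 2*I*√95 ≈ 19.494*I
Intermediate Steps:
V(W, h) = -24 - 4*W (V(W, h) = -4*(W + 6) = -4*(6 + W) = -24 - 4*W)
r(p) = -20 - 2*p² (r(p) = (p² + p*p) + (-24 - 4*((p² + 0*p) - 1)) = (p² + p²) + (-24 - 4*((p² + 0) - 1)) = 2*p² + (-24 - 4*(p² - 1)) = 2*p² + (-24 - 4*(-1 + p²)) = 2*p² + (-24 + (4 - 4*p²)) = 2*p² + (-20 - 4*p²) = -20 - 2*p²)
√(r(K(2, -1))*8 - 1*(-36)) = √((-20 - 2*4²)*8 - 1*(-36)) = √((-20 - 2*16)*8 + 36) = √((-20 - 32)*8 + 36) = √(-52*8 + 36) = √(-416 + 36) = √(-380) = 2*I*√95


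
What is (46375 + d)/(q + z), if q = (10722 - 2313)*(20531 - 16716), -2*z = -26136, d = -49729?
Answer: -1118/10697801 ≈ -0.00010451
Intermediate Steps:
z = 13068 (z = -½*(-26136) = 13068)
q = 32080335 (q = 8409*3815 = 32080335)
(46375 + d)/(q + z) = (46375 - 49729)/(32080335 + 13068) = -3354/32093403 = -3354*1/32093403 = -1118/10697801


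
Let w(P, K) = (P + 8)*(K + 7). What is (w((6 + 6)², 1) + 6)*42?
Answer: 51324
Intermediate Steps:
w(P, K) = (7 + K)*(8 + P) (w(P, K) = (8 + P)*(7 + K) = (7 + K)*(8 + P))
(w((6 + 6)², 1) + 6)*42 = ((56 + 7*(6 + 6)² + 8*1 + 1*(6 + 6)²) + 6)*42 = ((56 + 7*12² + 8 + 1*12²) + 6)*42 = ((56 + 7*144 + 8 + 1*144) + 6)*42 = ((56 + 1008 + 8 + 144) + 6)*42 = (1216 + 6)*42 = 1222*42 = 51324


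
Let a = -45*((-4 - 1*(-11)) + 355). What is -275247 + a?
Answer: -291537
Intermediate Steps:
a = -16290 (a = -45*((-4 + 11) + 355) = -45*(7 + 355) = -45*362 = -16290)
-275247 + a = -275247 - 16290 = -291537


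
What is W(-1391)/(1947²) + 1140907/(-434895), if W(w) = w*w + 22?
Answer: -1161160294526/549534626685 ≈ -2.1130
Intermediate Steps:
W(w) = 22 + w² (W(w) = w² + 22 = 22 + w²)
W(-1391)/(1947²) + 1140907/(-434895) = (22 + (-1391)²)/(1947²) + 1140907/(-434895) = (22 + 1934881)/3790809 + 1140907*(-1/434895) = 1934903*(1/3790809) - 1140907/434895 = 1934903/3790809 - 1140907/434895 = -1161160294526/549534626685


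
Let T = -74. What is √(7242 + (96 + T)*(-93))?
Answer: 2*√1299 ≈ 72.083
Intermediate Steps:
√(7242 + (96 + T)*(-93)) = √(7242 + (96 - 74)*(-93)) = √(7242 + 22*(-93)) = √(7242 - 2046) = √5196 = 2*√1299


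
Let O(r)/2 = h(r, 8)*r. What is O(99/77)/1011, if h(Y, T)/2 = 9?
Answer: 108/2359 ≈ 0.045782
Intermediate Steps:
h(Y, T) = 18 (h(Y, T) = 2*9 = 18)
O(r) = 36*r (O(r) = 2*(18*r) = 36*r)
O(99/77)/1011 = (36*(99/77))/1011 = (36*(99*(1/77)))*(1/1011) = (36*(9/7))*(1/1011) = (324/7)*(1/1011) = 108/2359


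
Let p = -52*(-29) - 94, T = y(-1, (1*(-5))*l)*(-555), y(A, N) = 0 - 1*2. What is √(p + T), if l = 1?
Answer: 2*√631 ≈ 50.239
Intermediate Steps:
y(A, N) = -2 (y(A, N) = 0 - 2 = -2)
T = 1110 (T = -2*(-555) = 1110)
p = 1414 (p = 1508 - 94 = 1414)
√(p + T) = √(1414 + 1110) = √2524 = 2*√631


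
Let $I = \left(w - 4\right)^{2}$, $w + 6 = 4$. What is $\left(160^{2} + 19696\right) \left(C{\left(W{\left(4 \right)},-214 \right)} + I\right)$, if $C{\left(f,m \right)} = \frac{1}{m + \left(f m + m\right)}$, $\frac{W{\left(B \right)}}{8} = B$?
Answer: $\frac{2966151940}{1819} \approx 1.6307 \cdot 10^{6}$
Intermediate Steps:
$w = -2$ ($w = -6 + 4 = -2$)
$W{\left(B \right)} = 8 B$
$C{\left(f,m \right)} = \frac{1}{2 m + f m}$ ($C{\left(f,m \right)} = \frac{1}{m + \left(m + f m\right)} = \frac{1}{2 m + f m}$)
$I = 36$ ($I = \left(-2 - 4\right)^{2} = \left(-6\right)^{2} = 36$)
$\left(160^{2} + 19696\right) \left(C{\left(W{\left(4 \right)},-214 \right)} + I\right) = \left(160^{2} + 19696\right) \left(\frac{1}{\left(-214\right) \left(2 + 8 \cdot 4\right)} + 36\right) = \left(25600 + 19696\right) \left(- \frac{1}{214 \left(2 + 32\right)} + 36\right) = 45296 \left(- \frac{1}{214 \cdot 34} + 36\right) = 45296 \left(\left(- \frac{1}{214}\right) \frac{1}{34} + 36\right) = 45296 \left(- \frac{1}{7276} + 36\right) = 45296 \cdot \frac{261935}{7276} = \frac{2966151940}{1819}$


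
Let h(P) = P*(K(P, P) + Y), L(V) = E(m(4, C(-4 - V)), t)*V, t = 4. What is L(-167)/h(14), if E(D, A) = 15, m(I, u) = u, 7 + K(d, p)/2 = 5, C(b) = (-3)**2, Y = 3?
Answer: 2505/14 ≈ 178.93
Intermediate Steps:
C(b) = 9
K(d, p) = -4 (K(d, p) = -14 + 2*5 = -14 + 10 = -4)
L(V) = 15*V
h(P) = -P (h(P) = P*(-4 + 3) = P*(-1) = -P)
L(-167)/h(14) = (15*(-167))/((-1*14)) = -2505/(-14) = -2505*(-1/14) = 2505/14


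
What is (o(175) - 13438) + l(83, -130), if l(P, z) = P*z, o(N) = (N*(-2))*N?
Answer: -85478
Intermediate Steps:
o(N) = -2*N² (o(N) = (-2*N)*N = -2*N²)
(o(175) - 13438) + l(83, -130) = (-2*175² - 13438) + 83*(-130) = (-2*30625 - 13438) - 10790 = (-61250 - 13438) - 10790 = -74688 - 10790 = -85478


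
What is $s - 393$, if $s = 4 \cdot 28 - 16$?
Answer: $-297$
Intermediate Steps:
$s = 96$ ($s = 112 - 16 = 96$)
$s - 393 = 96 - 393 = -297$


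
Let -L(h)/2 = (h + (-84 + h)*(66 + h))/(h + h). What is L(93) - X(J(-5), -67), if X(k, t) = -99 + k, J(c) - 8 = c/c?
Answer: 2282/31 ≈ 73.613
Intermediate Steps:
J(c) = 9 (J(c) = 8 + c/c = 8 + 1 = 9)
L(h) = -(h + (-84 + h)*(66 + h))/h (L(h) = -2*(h + (-84 + h)*(66 + h))/(h + h) = -2*(h + (-84 + h)*(66 + h))/(2*h) = -2*(h + (-84 + h)*(66 + h))*1/(2*h) = -(h + (-84 + h)*(66 + h))/h)
L(93) - X(J(-5), -67) = (17 - 1*93 + 5544/93) - (-99 + 9) = (17 - 93 + 5544*(1/93)) - 1*(-90) = (17 - 93 + 1848/31) + 90 = -508/31 + 90 = 2282/31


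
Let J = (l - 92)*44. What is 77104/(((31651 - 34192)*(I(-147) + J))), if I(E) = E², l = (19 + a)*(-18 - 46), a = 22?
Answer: 77104/248751195 ≈ 0.00030996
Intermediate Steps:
l = -2624 (l = (19 + 22)*(-18 - 46) = 41*(-64) = -2624)
J = -119504 (J = (-2624 - 92)*44 = -2716*44 = -119504)
77104/(((31651 - 34192)*(I(-147) + J))) = 77104/(((31651 - 34192)*((-147)² - 119504))) = 77104/((-2541*(21609 - 119504))) = 77104/((-2541*(-97895))) = 77104/248751195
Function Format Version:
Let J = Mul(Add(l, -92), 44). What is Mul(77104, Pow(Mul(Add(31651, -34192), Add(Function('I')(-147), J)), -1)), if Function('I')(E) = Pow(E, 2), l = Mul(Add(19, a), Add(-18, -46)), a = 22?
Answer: Rational(77104, 248751195) ≈ 0.00030996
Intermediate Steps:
l = -2624 (l = Mul(Add(19, 22), Add(-18, -46)) = Mul(41, -64) = -2624)
J = -119504 (J = Mul(Add(-2624, -92), 44) = Mul(-2716, 44) = -119504)
Mul(77104, Pow(Mul(Add(31651, -34192), Add(Function('I')(-147), J)), -1)) = Mul(77104, Pow(Mul(Add(31651, -34192), Add(Pow(-147, 2), -119504)), -1)) = Mul(77104, Pow(Mul(-2541, Add(21609, -119504)), -1)) = Mul(77104, Pow(Mul(-2541, -97895), -1)) = Mul(77104, Pow(248751195, -1)) = Mul(77104, Rational(1, 248751195)) = Rational(77104, 248751195)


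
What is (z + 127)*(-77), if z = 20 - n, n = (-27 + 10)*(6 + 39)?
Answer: -70224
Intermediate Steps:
n = -765 (n = -17*45 = -765)
z = 785 (z = 20 - 1*(-765) = 20 + 765 = 785)
(z + 127)*(-77) = (785 + 127)*(-77) = 912*(-77) = -70224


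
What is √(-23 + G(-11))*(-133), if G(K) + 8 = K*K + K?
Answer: -133*√79 ≈ -1182.1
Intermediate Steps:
G(K) = -8 + K + K² (G(K) = -8 + (K*K + K) = -8 + (K² + K) = -8 + (K + K²) = -8 + K + K²)
√(-23 + G(-11))*(-133) = √(-23 + (-8 - 11 + (-11)²))*(-133) = √(-23 + (-8 - 11 + 121))*(-133) = √(-23 + 102)*(-133) = √79*(-133) = -133*√79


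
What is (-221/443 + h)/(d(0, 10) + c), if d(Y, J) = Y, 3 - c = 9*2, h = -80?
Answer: 11887/2215 ≈ 5.3666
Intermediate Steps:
c = -15 (c = 3 - 9*2 = 3 - 1*18 = 3 - 18 = -15)
(-221/443 + h)/(d(0, 10) + c) = (-221/443 - 80)/(0 - 15) = (-221*1/443 - 80)/(-15) = (-221/443 - 80)*(-1/15) = -35661/443*(-1/15) = 11887/2215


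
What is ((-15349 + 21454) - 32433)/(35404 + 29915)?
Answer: -8776/21773 ≈ -0.40307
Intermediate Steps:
((-15349 + 21454) - 32433)/(35404 + 29915) = (6105 - 32433)/65319 = -26328*1/65319 = -8776/21773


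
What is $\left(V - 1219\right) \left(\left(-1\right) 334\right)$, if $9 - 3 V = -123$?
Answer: $392450$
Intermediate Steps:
$V = 44$ ($V = 3 - -41 = 3 + 41 = 44$)
$\left(V - 1219\right) \left(\left(-1\right) 334\right) = \left(44 - 1219\right) \left(\left(-1\right) 334\right) = \left(-1175\right) \left(-334\right) = 392450$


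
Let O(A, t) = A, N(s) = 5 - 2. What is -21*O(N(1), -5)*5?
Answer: -315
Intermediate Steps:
N(s) = 3
-21*O(N(1), -5)*5 = -21*3*5 = -63*5 = -315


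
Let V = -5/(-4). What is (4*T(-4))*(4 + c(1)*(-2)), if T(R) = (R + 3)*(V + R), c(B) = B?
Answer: 22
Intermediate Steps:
V = 5/4 (V = -5*(-1/4) = 5/4 ≈ 1.2500)
T(R) = (3 + R)*(5/4 + R) (T(R) = (R + 3)*(5/4 + R) = (3 + R)*(5/4 + R))
(4*T(-4))*(4 + c(1)*(-2)) = (4*(15/4 + (-4)**2 + (17/4)*(-4)))*(4 + 1*(-2)) = (4*(15/4 + 16 - 17))*(4 - 2) = (4*(11/4))*2 = 11*2 = 22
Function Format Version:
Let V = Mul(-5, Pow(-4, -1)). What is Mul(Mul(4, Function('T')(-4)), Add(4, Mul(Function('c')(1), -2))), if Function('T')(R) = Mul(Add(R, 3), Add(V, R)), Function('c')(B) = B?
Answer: 22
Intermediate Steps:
V = Rational(5, 4) (V = Mul(-5, Rational(-1, 4)) = Rational(5, 4) ≈ 1.2500)
Function('T')(R) = Mul(Add(3, R), Add(Rational(5, 4), R)) (Function('T')(R) = Mul(Add(R, 3), Add(Rational(5, 4), R)) = Mul(Add(3, R), Add(Rational(5, 4), R)))
Mul(Mul(4, Function('T')(-4)), Add(4, Mul(Function('c')(1), -2))) = Mul(Mul(4, Add(Rational(15, 4), Pow(-4, 2), Mul(Rational(17, 4), -4))), Add(4, Mul(1, -2))) = Mul(Mul(4, Add(Rational(15, 4), 16, -17)), Add(4, -2)) = Mul(Mul(4, Rational(11, 4)), 2) = Mul(11, 2) = 22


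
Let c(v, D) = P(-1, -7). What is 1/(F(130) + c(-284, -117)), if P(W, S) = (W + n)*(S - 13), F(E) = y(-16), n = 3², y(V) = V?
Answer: -1/176 ≈ -0.0056818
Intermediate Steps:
n = 9
F(E) = -16
P(W, S) = (-13 + S)*(9 + W) (P(W, S) = (W + 9)*(S - 13) = (9 + W)*(-13 + S) = (-13 + S)*(9 + W))
c(v, D) = -160 (c(v, D) = -117 - 13*(-1) + 9*(-7) - 7*(-1) = -117 + 13 - 63 + 7 = -160)
1/(F(130) + c(-284, -117)) = 1/(-16 - 160) = 1/(-176) = -1/176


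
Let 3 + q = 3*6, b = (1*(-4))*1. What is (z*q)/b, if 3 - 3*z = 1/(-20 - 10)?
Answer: -91/24 ≈ -3.7917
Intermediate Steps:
z = 91/90 (z = 1 - 1/(3*(-20 - 10)) = 1 - ⅓/(-30) = 1 - ⅓*(-1/30) = 1 + 1/90 = 91/90 ≈ 1.0111)
b = -4 (b = -4*1 = -4)
q = 15 (q = -3 + 3*6 = -3 + 18 = 15)
(z*q)/b = ((91/90)*15)/(-4) = (91/6)*(-¼) = -91/24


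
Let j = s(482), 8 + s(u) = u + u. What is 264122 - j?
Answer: 263166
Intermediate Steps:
s(u) = -8 + 2*u (s(u) = -8 + (u + u) = -8 + 2*u)
j = 956 (j = -8 + 2*482 = -8 + 964 = 956)
264122 - j = 264122 - 1*956 = 264122 - 956 = 263166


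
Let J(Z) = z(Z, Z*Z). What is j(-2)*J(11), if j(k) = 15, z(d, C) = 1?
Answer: 15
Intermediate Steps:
J(Z) = 1
j(-2)*J(11) = 15*1 = 15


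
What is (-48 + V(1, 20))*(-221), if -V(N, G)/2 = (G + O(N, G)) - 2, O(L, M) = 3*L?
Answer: 19890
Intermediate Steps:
V(N, G) = 4 - 6*N - 2*G (V(N, G) = -2*((G + 3*N) - 2) = -2*(-2 + G + 3*N) = 4 - 6*N - 2*G)
(-48 + V(1, 20))*(-221) = (-48 + (4 - 6*1 - 2*20))*(-221) = (-48 + (4 - 6 - 40))*(-221) = (-48 - 42)*(-221) = -90*(-221) = 19890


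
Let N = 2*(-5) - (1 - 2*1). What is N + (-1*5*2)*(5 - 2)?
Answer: -39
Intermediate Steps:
N = -9 (N = -10 - (1 - 2) = -10 - 1*(-1) = -10 + 1 = -9)
N + (-1*5*2)*(5 - 2) = -9 + (-1*5*2)*(5 - 2) = -9 - 5*2*3 = -9 - 10*3 = -9 - 30 = -39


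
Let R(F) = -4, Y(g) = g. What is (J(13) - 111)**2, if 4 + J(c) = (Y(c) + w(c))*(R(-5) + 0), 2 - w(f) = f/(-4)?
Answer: 35344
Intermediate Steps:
w(f) = 2 + f/4 (w(f) = 2 - f/(-4) = 2 - f*(-1)/4 = 2 - (-1)*f/4 = 2 + f/4)
J(c) = -12 - 5*c (J(c) = -4 + (c + (2 + c/4))*(-4 + 0) = -4 + (2 + 5*c/4)*(-4) = -4 + (-8 - 5*c) = -12 - 5*c)
(J(13) - 111)**2 = ((-12 - 5*13) - 111)**2 = ((-12 - 65) - 111)**2 = (-77 - 111)**2 = (-188)**2 = 35344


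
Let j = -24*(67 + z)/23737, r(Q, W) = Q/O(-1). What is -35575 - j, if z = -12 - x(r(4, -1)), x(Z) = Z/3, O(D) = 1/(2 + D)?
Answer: -120634641/3391 ≈ -35575.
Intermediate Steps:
r(Q, W) = Q (r(Q, W) = Q/(1/(2 - 1)) = Q/(1/1) = Q/1 = Q*1 = Q)
x(Z) = Z/3 (x(Z) = Z*(1/3) = Z/3)
z = -40/3 (z = -12 - 4/3 = -40/3 ≈ -13.333)
j = -184/3391 (j = -24*(67 - 40/3)/23737 = -24*161/3*(1/23737) = -1288*1/23737 = -184/3391 ≈ -0.054261)
-35575 - j = -35575 - 1*(-184/3391) = -35575 + 184/3391 = -120634641/3391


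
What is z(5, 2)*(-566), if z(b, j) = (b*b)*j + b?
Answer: -31130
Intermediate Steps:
z(b, j) = b + j*b² (z(b, j) = b²*j + b = j*b² + b = b + j*b²)
z(5, 2)*(-566) = (5*(1 + 5*2))*(-566) = (5*(1 + 10))*(-566) = (5*11)*(-566) = 55*(-566) = -31130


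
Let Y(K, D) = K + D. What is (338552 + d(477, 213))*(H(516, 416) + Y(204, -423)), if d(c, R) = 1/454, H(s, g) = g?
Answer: 30279413973/454 ≈ 6.6695e+7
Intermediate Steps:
Y(K, D) = D + K
d(c, R) = 1/454
(338552 + d(477, 213))*(H(516, 416) + Y(204, -423)) = (338552 + 1/454)*(416 + (-423 + 204)) = 153702609*(416 - 219)/454 = (153702609/454)*197 = 30279413973/454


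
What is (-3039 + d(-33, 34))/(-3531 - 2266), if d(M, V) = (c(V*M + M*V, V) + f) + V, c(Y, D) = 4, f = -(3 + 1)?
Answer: 3005/5797 ≈ 0.51837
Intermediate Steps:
f = -4 (f = -1*4 = -4)
d(M, V) = V (d(M, V) = (4 - 4) + V = 0 + V = V)
(-3039 + d(-33, 34))/(-3531 - 2266) = (-3039 + 34)/(-3531 - 2266) = -3005/(-5797) = -3005*(-1/5797) = 3005/5797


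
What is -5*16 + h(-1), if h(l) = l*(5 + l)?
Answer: -84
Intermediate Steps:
-5*16 + h(-1) = -5*16 - (5 - 1) = -80 - 1*4 = -80 - 4 = -84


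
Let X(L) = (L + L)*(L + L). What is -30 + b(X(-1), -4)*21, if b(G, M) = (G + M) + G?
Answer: 54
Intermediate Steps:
X(L) = 4*L**2 (X(L) = (2*L)*(2*L) = 4*L**2)
b(G, M) = M + 2*G
-30 + b(X(-1), -4)*21 = -30 + (-4 + 2*(4*(-1)**2))*21 = -30 + (-4 + 2*(4*1))*21 = -30 + (-4 + 2*4)*21 = -30 + (-4 + 8)*21 = -30 + 4*21 = -30 + 84 = 54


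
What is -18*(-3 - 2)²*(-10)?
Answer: 4500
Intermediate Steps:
-18*(-3 - 2)²*(-10) = -18*(-5)²*(-10) = -18*25*(-10) = -450*(-10) = 4500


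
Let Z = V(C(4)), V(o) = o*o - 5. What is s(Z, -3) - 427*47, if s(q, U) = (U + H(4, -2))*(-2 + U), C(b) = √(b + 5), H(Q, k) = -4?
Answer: -20034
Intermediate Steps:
C(b) = √(5 + b)
V(o) = -5 + o² (V(o) = o² - 5 = -5 + o²)
Z = 4 (Z = -5 + (√(5 + 4))² = -5 + (√9)² = -5 + 3² = -5 + 9 = 4)
s(q, U) = (-4 + U)*(-2 + U) (s(q, U) = (U - 4)*(-2 + U) = (-4 + U)*(-2 + U))
s(Z, -3) - 427*47 = (8 + (-3)² - 6*(-3)) - 427*47 = (8 + 9 + 18) - 20069 = 35 - 20069 = -20034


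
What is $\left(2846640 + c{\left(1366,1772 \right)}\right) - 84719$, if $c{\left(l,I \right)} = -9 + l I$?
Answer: $5182464$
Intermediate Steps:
$c{\left(l,I \right)} = -9 + I l$
$\left(2846640 + c{\left(1366,1772 \right)}\right) - 84719 = \left(2846640 + \left(-9 + 1772 \cdot 1366\right)\right) - 84719 = \left(2846640 + \left(-9 + 2420552\right)\right) - 84719 = \left(2846640 + 2420543\right) - 84719 = 5267183 - 84719 = 5182464$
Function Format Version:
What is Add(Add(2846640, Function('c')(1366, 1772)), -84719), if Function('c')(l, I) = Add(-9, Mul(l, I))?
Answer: 5182464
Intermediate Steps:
Function('c')(l, I) = Add(-9, Mul(I, l))
Add(Add(2846640, Function('c')(1366, 1772)), -84719) = Add(Add(2846640, Add(-9, Mul(1772, 1366))), -84719) = Add(Add(2846640, Add(-9, 2420552)), -84719) = Add(Add(2846640, 2420543), -84719) = Add(5267183, -84719) = 5182464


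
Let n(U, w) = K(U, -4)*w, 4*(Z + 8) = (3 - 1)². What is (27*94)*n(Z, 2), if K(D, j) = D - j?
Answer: -15228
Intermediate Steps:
Z = -7 (Z = -8 + (3 - 1)²/4 = -8 + (¼)*2² = -8 + (¼)*4 = -8 + 1 = -7)
n(U, w) = w*(4 + U) (n(U, w) = (U - 1*(-4))*w = (U + 4)*w = (4 + U)*w = w*(4 + U))
(27*94)*n(Z, 2) = (27*94)*(2*(4 - 7)) = 2538*(2*(-3)) = 2538*(-6) = -15228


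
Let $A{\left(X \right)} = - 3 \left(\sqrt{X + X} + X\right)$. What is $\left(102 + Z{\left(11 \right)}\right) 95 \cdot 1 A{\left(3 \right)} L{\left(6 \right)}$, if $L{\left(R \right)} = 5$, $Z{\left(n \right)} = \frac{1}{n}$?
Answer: $- \frac{4800825}{11} - \frac{1600275 \sqrt{6}}{11} \approx -7.9279 \cdot 10^{5}$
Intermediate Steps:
$A{\left(X \right)} = - 3 X - 3 \sqrt{2} \sqrt{X}$ ($A{\left(X \right)} = - 3 \left(\sqrt{2 X} + X\right) = - 3 \left(\sqrt{2} \sqrt{X} + X\right) = - 3 \left(X + \sqrt{2} \sqrt{X}\right) = - 3 X - 3 \sqrt{2} \sqrt{X}$)
$\left(102 + Z{\left(11 \right)}\right) 95 \cdot 1 A{\left(3 \right)} L{\left(6 \right)} = \left(102 + \frac{1}{11}\right) 95 \cdot 1 \left(\left(-3\right) 3 - 3 \sqrt{2} \sqrt{3}\right) 5 = \left(102 + \frac{1}{11}\right) 95 \cdot 1 \left(-9 - 3 \sqrt{6}\right) 5 = \frac{1123}{11} \cdot 95 \left(-9 - 3 \sqrt{6}\right) 5 = \frac{106685 \left(-45 - 15 \sqrt{6}\right)}{11} = - \frac{4800825}{11} - \frac{1600275 \sqrt{6}}{11}$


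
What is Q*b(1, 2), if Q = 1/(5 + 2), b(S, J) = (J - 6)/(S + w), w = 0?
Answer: -4/7 ≈ -0.57143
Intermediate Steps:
b(S, J) = (-6 + J)/S (b(S, J) = (J - 6)/(S + 0) = (-6 + J)/S)
Q = ⅐ (Q = 1/7 = ⅐ ≈ 0.14286)
Q*b(1, 2) = ((-6 + 2)/1)/7 = (1*(-4))/7 = (⅐)*(-4) = -4/7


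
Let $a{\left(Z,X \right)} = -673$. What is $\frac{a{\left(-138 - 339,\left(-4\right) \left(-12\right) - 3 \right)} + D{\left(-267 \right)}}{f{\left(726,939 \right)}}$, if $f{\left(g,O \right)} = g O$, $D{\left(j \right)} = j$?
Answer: $- \frac{470}{340857} \approx -0.0013789$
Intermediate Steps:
$f{\left(g,O \right)} = O g$
$\frac{a{\left(-138 - 339,\left(-4\right) \left(-12\right) - 3 \right)} + D{\left(-267 \right)}}{f{\left(726,939 \right)}} = \frac{-673 - 267}{939 \cdot 726} = - \frac{940}{681714} = \left(-940\right) \frac{1}{681714} = - \frac{470}{340857}$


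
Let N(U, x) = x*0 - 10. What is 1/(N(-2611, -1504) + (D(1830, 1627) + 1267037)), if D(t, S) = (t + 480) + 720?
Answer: 1/1270057 ≈ 7.8737e-7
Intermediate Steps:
D(t, S) = 1200 + t (D(t, S) = (480 + t) + 720 = 1200 + t)
N(U, x) = -10 (N(U, x) = 0 - 10 = -10)
1/(N(-2611, -1504) + (D(1830, 1627) + 1267037)) = 1/(-10 + ((1200 + 1830) + 1267037)) = 1/(-10 + (3030 + 1267037)) = 1/(-10 + 1270067) = 1/1270057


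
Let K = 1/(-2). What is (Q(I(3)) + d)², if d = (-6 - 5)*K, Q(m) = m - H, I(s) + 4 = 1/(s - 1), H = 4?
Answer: 4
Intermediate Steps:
I(s) = -4 + 1/(-1 + s) (I(s) = -4 + 1/(s - 1) = -4 + 1/(-1 + s))
K = -½ ≈ -0.50000
Q(m) = -4 + m (Q(m) = m - 1*4 = m - 4 = -4 + m)
d = 11/2 (d = (-6 - 5)*(-½) = -11*(-½) = 11/2 ≈ 5.5000)
(Q(I(3)) + d)² = ((-4 + (5 - 4*3)/(-1 + 3)) + 11/2)² = ((-4 + (5 - 12)/2) + 11/2)² = ((-4 + (½)*(-7)) + 11/2)² = ((-4 - 7/2) + 11/2)² = (-15/2 + 11/2)² = (-2)² = 4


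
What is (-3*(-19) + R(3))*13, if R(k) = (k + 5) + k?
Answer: 884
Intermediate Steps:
R(k) = 5 + 2*k (R(k) = (5 + k) + k = 5 + 2*k)
(-3*(-19) + R(3))*13 = (-3*(-19) + (5 + 2*3))*13 = (57 + (5 + 6))*13 = (57 + 11)*13 = 68*13 = 884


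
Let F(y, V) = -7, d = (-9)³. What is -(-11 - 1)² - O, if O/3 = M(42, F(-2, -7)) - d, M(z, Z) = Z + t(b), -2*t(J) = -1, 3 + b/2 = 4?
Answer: -4623/2 ≈ -2311.5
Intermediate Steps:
b = 2 (b = -6 + 2*4 = -6 + 8 = 2)
d = -729
t(J) = ½ (t(J) = -½*(-1) = ½)
M(z, Z) = ½ + Z (M(z, Z) = Z + ½ = ½ + Z)
O = 4335/2 (O = 3*((½ - 7) - 1*(-729)) = 3*(-13/2 + 729) = 3*(1445/2) = 4335/2 ≈ 2167.5)
-(-11 - 1)² - O = -(-11 - 1)² - 1*4335/2 = -1*(-12)² - 4335/2 = -1*144 - 4335/2 = -144 - 4335/2 = -4623/2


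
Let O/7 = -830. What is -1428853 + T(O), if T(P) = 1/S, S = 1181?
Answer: -1687475392/1181 ≈ -1.4289e+6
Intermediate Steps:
O = -5810 (O = 7*(-830) = -5810)
T(P) = 1/1181
-1428853 + T(O) = -1428853 + 1/1181 = -1687475392/1181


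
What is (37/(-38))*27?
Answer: -999/38 ≈ -26.289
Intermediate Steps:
(37/(-38))*27 = (37*(-1/38))*27 = -37/38*27 = -999/38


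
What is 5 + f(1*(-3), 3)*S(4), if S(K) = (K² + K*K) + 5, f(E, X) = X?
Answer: 116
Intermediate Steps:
S(K) = 5 + 2*K² (S(K) = (K² + K²) + 5 = 2*K² + 5 = 5 + 2*K²)
5 + f(1*(-3), 3)*S(4) = 5 + 3*(5 + 2*4²) = 5 + 3*(5 + 2*16) = 5 + 3*(5 + 32) = 5 + 3*37 = 5 + 111 = 116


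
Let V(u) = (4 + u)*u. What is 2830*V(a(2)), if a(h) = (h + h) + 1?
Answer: 127350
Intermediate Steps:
a(h) = 1 + 2*h (a(h) = 2*h + 1 = 1 + 2*h)
V(u) = u*(4 + u)
2830*V(a(2)) = 2830*((1 + 2*2)*(4 + (1 + 2*2))) = 2830*((1 + 4)*(4 + (1 + 4))) = 2830*(5*(4 + 5)) = 2830*(5*9) = 2830*45 = 127350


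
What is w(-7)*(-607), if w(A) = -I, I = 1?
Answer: 607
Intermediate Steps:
w(A) = -1 (w(A) = -1*1 = -1)
w(-7)*(-607) = -1*(-607) = 607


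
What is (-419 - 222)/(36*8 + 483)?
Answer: -641/771 ≈ -0.83139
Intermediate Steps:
(-419 - 222)/(36*8 + 483) = -641/(288 + 483) = -641/771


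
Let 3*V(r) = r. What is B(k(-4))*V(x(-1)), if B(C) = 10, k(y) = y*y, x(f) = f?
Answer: -10/3 ≈ -3.3333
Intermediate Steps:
k(y) = y²
V(r) = r/3
B(k(-4))*V(x(-1)) = 10*((⅓)*(-1)) = 10*(-⅓) = -10/3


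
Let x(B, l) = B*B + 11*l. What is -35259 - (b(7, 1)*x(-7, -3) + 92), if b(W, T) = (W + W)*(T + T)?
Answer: -35799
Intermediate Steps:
x(B, l) = B**2 + 11*l
b(W, T) = 4*T*W (b(W, T) = (2*W)*(2*T) = 4*T*W)
-35259 - (b(7, 1)*x(-7, -3) + 92) = -35259 - ((4*1*7)*((-7)**2 + 11*(-3)) + 92) = -35259 - (28*(49 - 33) + 92) = -35259 - (28*16 + 92) = -35259 - (448 + 92) = -35259 - 1*540 = -35259 - 540 = -35799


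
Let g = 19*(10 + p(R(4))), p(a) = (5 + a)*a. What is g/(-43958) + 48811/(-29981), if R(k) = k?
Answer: -155131238/94136057 ≈ -1.6479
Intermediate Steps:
p(a) = a*(5 + a)
g = 874 (g = 19*(10 + 4*(5 + 4)) = 19*(10 + 4*9) = 19*(10 + 36) = 19*46 = 874)
g/(-43958) + 48811/(-29981) = 874/(-43958) + 48811/(-29981) = 874*(-1/43958) + 48811*(-1/29981) = -437/21979 - 6973/4283 = -155131238/94136057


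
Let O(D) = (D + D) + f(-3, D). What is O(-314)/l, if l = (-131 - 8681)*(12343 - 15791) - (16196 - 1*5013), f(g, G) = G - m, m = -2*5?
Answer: -932/30372593 ≈ -3.0686e-5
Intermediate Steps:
m = -10
f(g, G) = 10 + G (f(g, G) = G - 1*(-10) = G + 10 = 10 + G)
O(D) = 10 + 3*D (O(D) = (D + D) + (10 + D) = 2*D + (10 + D) = 10 + 3*D)
l = 30372593 (l = -8812*(-3448) - (16196 - 5013) = 30383776 - 1*11183 = 30383776 - 11183 = 30372593)
O(-314)/l = (10 + 3*(-314))/30372593 = (10 - 942)*(1/30372593) = -932*1/30372593 = -932/30372593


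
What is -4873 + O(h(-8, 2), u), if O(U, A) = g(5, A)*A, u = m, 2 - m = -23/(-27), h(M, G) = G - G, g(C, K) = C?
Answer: -131416/27 ≈ -4867.3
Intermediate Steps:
h(M, G) = 0
m = 31/27 (m = 2 - (-23)/(-27) = 2 - (-23)*(-1)/27 = 2 - 1*23/27 = 2 - 23/27 = 31/27 ≈ 1.1481)
u = 31/27 ≈ 1.1481
O(U, A) = 5*A
-4873 + O(h(-8, 2), u) = -4873 + 5*(31/27) = -4873 + 155/27 = -131416/27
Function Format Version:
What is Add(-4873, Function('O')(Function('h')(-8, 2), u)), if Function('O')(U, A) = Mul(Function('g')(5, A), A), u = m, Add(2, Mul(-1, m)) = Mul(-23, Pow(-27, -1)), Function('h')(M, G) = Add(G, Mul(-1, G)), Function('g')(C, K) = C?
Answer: Rational(-131416, 27) ≈ -4867.3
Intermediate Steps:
Function('h')(M, G) = 0
m = Rational(31, 27) (m = Add(2, Mul(-1, Mul(-23, Pow(-27, -1)))) = Add(2, Mul(-1, Mul(-23, Rational(-1, 27)))) = Add(2, Mul(-1, Rational(23, 27))) = Add(2, Rational(-23, 27)) = Rational(31, 27) ≈ 1.1481)
u = Rational(31, 27) ≈ 1.1481
Function('O')(U, A) = Mul(5, A)
Add(-4873, Function('O')(Function('h')(-8, 2), u)) = Add(-4873, Mul(5, Rational(31, 27))) = Add(-4873, Rational(155, 27)) = Rational(-131416, 27)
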